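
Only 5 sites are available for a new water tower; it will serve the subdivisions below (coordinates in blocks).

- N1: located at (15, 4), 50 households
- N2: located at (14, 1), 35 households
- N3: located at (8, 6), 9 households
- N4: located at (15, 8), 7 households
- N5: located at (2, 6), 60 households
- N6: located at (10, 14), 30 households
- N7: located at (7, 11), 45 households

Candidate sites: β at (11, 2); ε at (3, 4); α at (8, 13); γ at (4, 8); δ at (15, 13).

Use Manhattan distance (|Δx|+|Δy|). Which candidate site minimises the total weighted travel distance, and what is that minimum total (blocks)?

Total weighted distance at each candidate:
  β (11, 2): total = 2328
  ε (3, 4): total = 2450
  α (8, 13): total = 2582
  γ (4, 8): total = 2346
  δ (15, 13): total = 2896
Minimum is at β with total 2328 blocks.

β, total 2328 blocks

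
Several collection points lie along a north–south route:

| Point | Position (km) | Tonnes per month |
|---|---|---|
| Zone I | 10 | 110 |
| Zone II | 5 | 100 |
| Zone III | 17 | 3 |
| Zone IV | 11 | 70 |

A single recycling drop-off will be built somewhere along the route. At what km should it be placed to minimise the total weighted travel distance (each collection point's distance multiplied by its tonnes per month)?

x = 10

For a sum of weighted absolute distances on a line, the optimum is the weighted median (not the mean). Total weight W = 283; half-weight = 141.5.
Sort by position and accumulate weight:
  km 5 (Zone II, w=100) → cum 100
  km 10 (Zone I, w=110) → cum 210  ≥ 141.5 → median here
  km 11 (Zone IV, w=70) → cum 280
  km 17 (Zone III, w=3) → cum 283
Optimal location: km 10.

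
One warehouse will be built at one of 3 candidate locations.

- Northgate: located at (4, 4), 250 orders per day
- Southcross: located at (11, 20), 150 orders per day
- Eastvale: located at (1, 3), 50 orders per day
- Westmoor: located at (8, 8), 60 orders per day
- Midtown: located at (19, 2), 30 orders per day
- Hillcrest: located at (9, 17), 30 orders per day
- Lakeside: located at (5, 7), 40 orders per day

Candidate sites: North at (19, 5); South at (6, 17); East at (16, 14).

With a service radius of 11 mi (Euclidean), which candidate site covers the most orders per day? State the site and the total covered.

South, covering 280

Coverage radius r = 11 mi; a point is covered iff (Δx)²+(Δy)² ≤ 11² = 121.
  North (19, 5): covers {Midtown} → 30
  South (6, 17): covers {Southcross, Westmoor, Hillcrest, Lakeside} → 280
  East (16, 14): covers {Southcross, Westmoor, Hillcrest} → 240
Maximum coverage at South: 280 orders per day.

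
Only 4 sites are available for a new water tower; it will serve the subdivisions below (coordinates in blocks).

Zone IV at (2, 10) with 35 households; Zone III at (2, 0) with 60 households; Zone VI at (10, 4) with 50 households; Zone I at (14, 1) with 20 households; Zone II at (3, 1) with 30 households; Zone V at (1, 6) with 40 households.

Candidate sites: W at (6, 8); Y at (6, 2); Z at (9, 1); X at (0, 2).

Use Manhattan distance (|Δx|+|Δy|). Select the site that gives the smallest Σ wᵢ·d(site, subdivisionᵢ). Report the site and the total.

Total weighted distance at each candidate:
  W (6, 8): total = 2210
  Y (6, 2): total = 1740
  Z (9, 1): total = 2040
  X (0, 2): total = 1810
Minimum is at Y with total 1740 blocks.

Y, total 1740 blocks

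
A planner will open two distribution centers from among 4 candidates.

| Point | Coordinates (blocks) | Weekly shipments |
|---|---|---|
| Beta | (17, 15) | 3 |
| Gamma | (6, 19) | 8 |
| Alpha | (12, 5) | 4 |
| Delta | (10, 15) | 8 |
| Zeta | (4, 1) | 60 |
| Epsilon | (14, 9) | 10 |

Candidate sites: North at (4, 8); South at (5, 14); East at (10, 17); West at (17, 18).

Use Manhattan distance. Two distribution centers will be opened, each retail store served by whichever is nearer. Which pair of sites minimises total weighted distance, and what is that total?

{North, East}, total 665

Evaluate every pair (each demand assigned to the nearer of the two):
  {North, East}: total = 665
  {North, South}: total = 709
  {North, West}: total = 759
  {South, East}: total = 1107
  {South, West}: total = 1129
  {East, West}: total = 1569
Best pair: {North, East} with total 665.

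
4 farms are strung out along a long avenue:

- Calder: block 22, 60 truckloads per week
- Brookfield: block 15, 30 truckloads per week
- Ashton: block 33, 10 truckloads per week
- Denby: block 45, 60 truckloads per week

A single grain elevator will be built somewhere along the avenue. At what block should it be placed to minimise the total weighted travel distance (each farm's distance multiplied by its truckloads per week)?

For a sum of weighted absolute distances on a line, the optimum is the weighted median (not the mean). Total weight W = 160; half-weight = 80.
Sort by position and accumulate weight:
  block 15 (Brookfield, w=30) → cum 30
  block 22 (Calder, w=60) → cum 90  ≥ 80 → median here
  block 33 (Ashton, w=10) → cum 100
  block 45 (Denby, w=60) → cum 160
Optimal location: block 22.

x = 22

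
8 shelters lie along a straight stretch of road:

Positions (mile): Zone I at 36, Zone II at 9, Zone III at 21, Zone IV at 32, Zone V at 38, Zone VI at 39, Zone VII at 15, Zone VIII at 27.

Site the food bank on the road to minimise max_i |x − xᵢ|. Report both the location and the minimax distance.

location 24, max distance 15

The 1-center on a line is the midpoint of the two extreme points: leftmost at 9, rightmost at 39.
Optimal location = (9 + 39)/2 = 24; maximum distance = (39 − 9)/2 = 15.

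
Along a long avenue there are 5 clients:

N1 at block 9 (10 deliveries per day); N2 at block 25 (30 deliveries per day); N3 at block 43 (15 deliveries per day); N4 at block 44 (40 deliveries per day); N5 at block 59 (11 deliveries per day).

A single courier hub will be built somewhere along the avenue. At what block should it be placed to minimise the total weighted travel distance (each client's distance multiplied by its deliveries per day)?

For a sum of weighted absolute distances on a line, the optimum is the weighted median (not the mean). Total weight W = 106; half-weight = 53.
Sort by position and accumulate weight:
  block 9 (N1, w=10) → cum 10
  block 25 (N2, w=30) → cum 40
  block 43 (N3, w=15) → cum 55  ≥ 53 → median here
  block 44 (N4, w=40) → cum 95
  block 59 (N5, w=11) → cum 106
Optimal location: block 43.

x = 43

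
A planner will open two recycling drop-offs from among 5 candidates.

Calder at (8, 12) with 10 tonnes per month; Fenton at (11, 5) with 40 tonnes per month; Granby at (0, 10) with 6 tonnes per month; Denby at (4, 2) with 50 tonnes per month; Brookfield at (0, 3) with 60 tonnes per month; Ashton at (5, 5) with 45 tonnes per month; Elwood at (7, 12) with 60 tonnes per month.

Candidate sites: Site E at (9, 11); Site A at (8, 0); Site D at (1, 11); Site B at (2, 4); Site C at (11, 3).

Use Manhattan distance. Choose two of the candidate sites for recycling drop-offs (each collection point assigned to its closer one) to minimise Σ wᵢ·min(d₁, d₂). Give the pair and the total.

Evaluate every pair (each demand assigned to the nearer of the two):
  {Site E, Site B}: total = 1128
  {Site D, Site B}: total = 1472
  {Site B, Site C}: total = 1588
  {Site E, Site C}: total = 1760
  {Site A, Site B}: total = 1828
  {Site D, Site C}: total = 1892
  {Site E, Site A}: total = 1900
  {Site A, Site D}: total = 2032
  {Site E, Site D}: total = 2122
  {Site A, Site C}: total = 2408
Best pair: {Site E, Site B} with total 1128.

{Site E, Site B}, total 1128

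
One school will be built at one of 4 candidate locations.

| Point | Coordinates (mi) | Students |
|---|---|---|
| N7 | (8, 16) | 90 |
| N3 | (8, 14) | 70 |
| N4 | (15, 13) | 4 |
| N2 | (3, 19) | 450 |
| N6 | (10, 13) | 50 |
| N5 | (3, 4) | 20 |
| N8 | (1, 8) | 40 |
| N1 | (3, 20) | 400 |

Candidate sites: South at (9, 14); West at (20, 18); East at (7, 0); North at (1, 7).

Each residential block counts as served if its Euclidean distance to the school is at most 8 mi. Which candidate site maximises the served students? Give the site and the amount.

Coverage radius r = 8 mi; a point is covered iff (Δx)²+(Δy)² ≤ 8² = 64.
  South (9, 14): covers {N7, N3, N4, N2, N6} → 664
  West (20, 18): covers {N4} → 4
  East (7, 0): covers {N5} → 20
  North (1, 7): covers {N5, N8} → 60
Maximum coverage at South: 664 students.

South, covering 664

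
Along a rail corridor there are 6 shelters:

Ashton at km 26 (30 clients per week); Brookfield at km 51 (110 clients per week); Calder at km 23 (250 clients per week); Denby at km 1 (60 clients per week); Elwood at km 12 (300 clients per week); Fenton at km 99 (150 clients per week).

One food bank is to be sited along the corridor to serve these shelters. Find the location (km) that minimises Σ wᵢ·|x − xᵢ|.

For a sum of weighted absolute distances on a line, the optimum is the weighted median (not the mean). Total weight W = 900; half-weight = 450.
Sort by position and accumulate weight:
  km 1 (Denby, w=60) → cum 60
  km 12 (Elwood, w=300) → cum 360
  km 23 (Calder, w=250) → cum 610  ≥ 450 → median here
  km 26 (Ashton, w=30) → cum 640
  km 51 (Brookfield, w=110) → cum 750
  km 99 (Fenton, w=150) → cum 900
Optimal location: km 23.

x = 23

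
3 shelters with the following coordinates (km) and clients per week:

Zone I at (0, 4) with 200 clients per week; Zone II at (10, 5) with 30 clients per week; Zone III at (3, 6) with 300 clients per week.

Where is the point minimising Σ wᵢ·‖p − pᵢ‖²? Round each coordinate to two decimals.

The minimiser of Σwᵢ‖p−pᵢ‖² is the weighted centroid p* = (Σwᵢpᵢ)/(Σwᵢ).
Σwᵢ = 530.
Σwᵢxᵢ = 200·0 + 30·10 + 300·3 = 1200.
Σwᵢyᵢ = 200·4 + 30·5 + 300·6 = 2750.
x* = 1200/530 = 2.26, y* = 2750/530 = 5.19.

(2.26, 5.19)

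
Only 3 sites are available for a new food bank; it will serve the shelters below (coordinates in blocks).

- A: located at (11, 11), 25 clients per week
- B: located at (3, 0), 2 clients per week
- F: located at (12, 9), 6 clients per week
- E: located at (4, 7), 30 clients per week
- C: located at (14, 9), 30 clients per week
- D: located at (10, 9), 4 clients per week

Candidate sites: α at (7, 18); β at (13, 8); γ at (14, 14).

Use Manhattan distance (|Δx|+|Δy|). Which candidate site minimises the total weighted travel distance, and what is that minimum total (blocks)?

Total weighted distance at each candidate:
  α (7, 18): total = 1351
  β (13, 8): total = 549
  γ (14, 14): total = 938
Minimum is at β with total 549 blocks.

β, total 549 blocks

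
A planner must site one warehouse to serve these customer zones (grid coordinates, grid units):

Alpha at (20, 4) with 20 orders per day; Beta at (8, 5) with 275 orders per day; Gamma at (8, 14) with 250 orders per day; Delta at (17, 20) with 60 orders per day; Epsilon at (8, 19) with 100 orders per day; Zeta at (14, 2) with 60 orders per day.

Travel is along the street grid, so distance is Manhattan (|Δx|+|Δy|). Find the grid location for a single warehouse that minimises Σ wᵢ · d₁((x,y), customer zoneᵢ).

(8, 14)

Manhattan distance separates: Σwᵢ(|x−xᵢ|+|y−yᵢ|) = Σwᵢ|x−xᵢ| + Σwᵢ|y−yᵢ|, so x and y are optimised independently as 1-D weighted medians.
Total weight W = 765; half = 382.5.
x-coordinate, sorted with cumulative weight:
  x=8 (Beta, w=275) cum 275
  x=8 (Gamma, w=250) cum 525  ← median
  x=8 (Epsilon, w=100) cum 625
  x=14 (Zeta, w=60) cum 685
  x=17 (Delta, w=60) cum 745
  x=20 (Alpha, w=20) cum 765
⇒ x* = 8
y-coordinate, sorted with cumulative weight:
  y=2 (Zeta, w=60) cum 60
  y=4 (Alpha, w=20) cum 80
  y=5 (Beta, w=275) cum 355
  y=14 (Gamma, w=250) cum 605  ← median
  y=19 (Epsilon, w=100) cum 705
  y=20 (Delta, w=60) cum 765
⇒ y* = 14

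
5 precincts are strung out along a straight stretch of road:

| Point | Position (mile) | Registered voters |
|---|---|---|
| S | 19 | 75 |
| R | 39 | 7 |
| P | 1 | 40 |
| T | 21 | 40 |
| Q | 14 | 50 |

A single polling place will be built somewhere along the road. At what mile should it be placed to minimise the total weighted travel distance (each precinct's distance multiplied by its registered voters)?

x = 19

For a sum of weighted absolute distances on a line, the optimum is the weighted median (not the mean). Total weight W = 212; half-weight = 106.
Sort by position and accumulate weight:
  mile 1 (P, w=40) → cum 40
  mile 14 (Q, w=50) → cum 90
  mile 19 (S, w=75) → cum 165  ≥ 106 → median here
  mile 21 (T, w=40) → cum 205
  mile 39 (R, w=7) → cum 212
Optimal location: mile 19.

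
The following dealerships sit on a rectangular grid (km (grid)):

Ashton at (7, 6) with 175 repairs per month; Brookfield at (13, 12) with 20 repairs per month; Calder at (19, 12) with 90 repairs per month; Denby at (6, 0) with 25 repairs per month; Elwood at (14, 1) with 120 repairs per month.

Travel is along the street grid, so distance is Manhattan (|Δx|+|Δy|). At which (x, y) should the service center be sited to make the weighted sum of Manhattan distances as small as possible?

Manhattan distance separates: Σwᵢ(|x−xᵢ|+|y−yᵢ|) = Σwᵢ|x−xᵢ| + Σwᵢ|y−yᵢ|, so x and y are optimised independently as 1-D weighted medians.
Total weight W = 430; half = 215.
x-coordinate, sorted with cumulative weight:
  x=6 (Denby, w=25) cum 25
  x=7 (Ashton, w=175) cum 200
  x=13 (Brookfield, w=20) cum 220  ← median
  x=14 (Elwood, w=120) cum 340
  x=19 (Calder, w=90) cum 430
⇒ x* = 13
y-coordinate, sorted with cumulative weight:
  y=0 (Denby, w=25) cum 25
  y=1 (Elwood, w=120) cum 145
  y=6 (Ashton, w=175) cum 320  ← median
  y=12 (Brookfield, w=20) cum 340
  y=12 (Calder, w=90) cum 430
⇒ y* = 6

(13, 6)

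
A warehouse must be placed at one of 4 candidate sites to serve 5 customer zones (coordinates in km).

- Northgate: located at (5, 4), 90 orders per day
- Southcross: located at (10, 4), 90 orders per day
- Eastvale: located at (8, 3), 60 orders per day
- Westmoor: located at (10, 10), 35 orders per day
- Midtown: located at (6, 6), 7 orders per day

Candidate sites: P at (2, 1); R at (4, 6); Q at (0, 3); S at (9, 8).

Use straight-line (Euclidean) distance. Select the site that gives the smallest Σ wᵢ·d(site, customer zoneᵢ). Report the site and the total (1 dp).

S, total 1289.6 km

Total weighted distance at each candidate:
  P (2, 1): total = 1996.5
  R (4, 6): total = 1336.8
  Q (0, 3): total = 2317.6
  S (9, 8): total = 1289.6
Minimum is at S with total 1289.6 km.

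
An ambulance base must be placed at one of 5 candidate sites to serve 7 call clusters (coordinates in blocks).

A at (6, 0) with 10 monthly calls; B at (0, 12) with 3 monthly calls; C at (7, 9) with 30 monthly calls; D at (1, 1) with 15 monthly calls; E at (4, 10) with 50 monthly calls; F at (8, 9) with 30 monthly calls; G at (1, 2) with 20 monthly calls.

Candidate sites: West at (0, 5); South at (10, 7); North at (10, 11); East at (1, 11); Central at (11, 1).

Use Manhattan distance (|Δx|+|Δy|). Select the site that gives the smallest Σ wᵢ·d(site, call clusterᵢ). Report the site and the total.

East, total 1206 blocks

Total weighted distance at each candidate:
  West (0, 5): total = 1426
  South (10, 7): total = 1380
  North (10, 11): total = 1448
  East (1, 11): total = 1206
  Central (11, 1): total = 1986
Minimum is at East with total 1206 blocks.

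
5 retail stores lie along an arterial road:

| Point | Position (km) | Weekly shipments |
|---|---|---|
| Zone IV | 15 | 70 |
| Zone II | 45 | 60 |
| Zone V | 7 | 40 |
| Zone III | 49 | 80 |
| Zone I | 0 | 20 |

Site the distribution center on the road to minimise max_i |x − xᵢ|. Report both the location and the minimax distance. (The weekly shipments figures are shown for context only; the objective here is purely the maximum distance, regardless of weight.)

The 1-center on a line is the midpoint of the two extreme points: leftmost at 0, rightmost at 49.
Optimal location = (0 + 49)/2 = 24.5; maximum distance = (49 − 0)/2 = 24.5.

location 24.5, max distance 24.5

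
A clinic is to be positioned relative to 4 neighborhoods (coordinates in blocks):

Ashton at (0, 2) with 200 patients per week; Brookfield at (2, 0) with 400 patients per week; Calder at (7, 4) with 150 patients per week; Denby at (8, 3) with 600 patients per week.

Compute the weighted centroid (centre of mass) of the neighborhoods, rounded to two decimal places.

(4.93, 2.07)

The minimiser of Σwᵢ‖p−pᵢ‖² is the weighted centroid p* = (Σwᵢpᵢ)/(Σwᵢ).
Σwᵢ = 1350.
Σwᵢxᵢ = 200·0 + 400·2 + 150·7 + 600·8 = 6650.
Σwᵢyᵢ = 200·2 + 400·0 + 150·4 + 600·3 = 2800.
x* = 6650/1350 = 4.93, y* = 2800/1350 = 2.07.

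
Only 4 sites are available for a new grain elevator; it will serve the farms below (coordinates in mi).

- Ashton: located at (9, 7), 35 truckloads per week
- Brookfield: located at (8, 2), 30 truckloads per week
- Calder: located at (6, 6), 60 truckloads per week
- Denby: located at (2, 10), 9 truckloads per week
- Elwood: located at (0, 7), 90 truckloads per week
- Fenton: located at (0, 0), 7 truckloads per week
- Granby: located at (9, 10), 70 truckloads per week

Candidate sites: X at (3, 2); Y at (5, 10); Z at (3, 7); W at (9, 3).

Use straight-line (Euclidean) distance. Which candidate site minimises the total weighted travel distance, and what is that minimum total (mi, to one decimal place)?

Z, total 1433.2 mi

Total weighted distance at each candidate:
  X (3, 2): total = 2045.9
  Y (5, 10): total = 1588.8
  Z (3, 7): total = 1433.2
  W (9, 3): total = 1968.9
Minimum is at Z with total 1433.2 mi.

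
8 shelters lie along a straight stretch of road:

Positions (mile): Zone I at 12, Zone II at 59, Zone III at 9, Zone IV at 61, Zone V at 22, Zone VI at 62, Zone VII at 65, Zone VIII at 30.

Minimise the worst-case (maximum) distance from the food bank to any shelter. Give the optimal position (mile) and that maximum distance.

location 37, max distance 28

The 1-center on a line is the midpoint of the two extreme points: leftmost at 9, rightmost at 65.
Optimal location = (9 + 65)/2 = 37; maximum distance = (65 − 9)/2 = 28.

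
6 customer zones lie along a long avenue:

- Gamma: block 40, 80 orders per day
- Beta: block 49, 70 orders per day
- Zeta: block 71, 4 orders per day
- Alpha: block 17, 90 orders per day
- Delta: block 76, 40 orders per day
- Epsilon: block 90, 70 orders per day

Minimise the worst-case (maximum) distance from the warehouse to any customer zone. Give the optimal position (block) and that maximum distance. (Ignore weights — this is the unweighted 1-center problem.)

location 53.5, max distance 36.5

The 1-center on a line is the midpoint of the two extreme points: leftmost at 17, rightmost at 90.
Optimal location = (17 + 90)/2 = 53.5; maximum distance = (90 − 17)/2 = 36.5.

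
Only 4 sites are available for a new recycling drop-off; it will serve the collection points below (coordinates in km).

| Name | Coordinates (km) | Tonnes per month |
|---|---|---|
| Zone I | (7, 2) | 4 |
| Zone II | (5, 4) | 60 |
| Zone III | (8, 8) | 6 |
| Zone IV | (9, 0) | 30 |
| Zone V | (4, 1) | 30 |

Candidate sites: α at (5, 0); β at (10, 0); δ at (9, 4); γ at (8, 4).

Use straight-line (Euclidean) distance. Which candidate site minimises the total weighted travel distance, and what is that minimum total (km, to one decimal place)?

α, total 465.0 km

Total weighted distance at each candidate:
  α (5, 0): total = 465.0
  β (10, 0): total = 660.6
  δ (9, 4): total = 571.0
  γ (8, 4): total = 486.6
Minimum is at α with total 465.0 km.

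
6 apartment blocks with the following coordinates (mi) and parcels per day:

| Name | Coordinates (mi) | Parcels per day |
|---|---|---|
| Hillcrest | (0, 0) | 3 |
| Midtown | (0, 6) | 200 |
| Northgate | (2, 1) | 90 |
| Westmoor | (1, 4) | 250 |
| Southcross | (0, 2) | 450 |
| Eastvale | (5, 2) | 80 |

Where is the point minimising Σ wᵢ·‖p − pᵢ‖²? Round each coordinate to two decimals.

The minimiser of Σwᵢ‖p−pᵢ‖² is the weighted centroid p* = (Σwᵢpᵢ)/(Σwᵢ).
Σwᵢ = 1073.
Σwᵢxᵢ = 3·0 + 200·0 + 90·2 + 250·1 + 450·0 + 80·5 = 830.
Σwᵢyᵢ = 3·0 + 200·6 + 90·1 + 250·4 + 450·2 + 80·2 = 3350.
x* = 830/1073 = 0.77, y* = 3350/1073 = 3.12.

(0.77, 3.12)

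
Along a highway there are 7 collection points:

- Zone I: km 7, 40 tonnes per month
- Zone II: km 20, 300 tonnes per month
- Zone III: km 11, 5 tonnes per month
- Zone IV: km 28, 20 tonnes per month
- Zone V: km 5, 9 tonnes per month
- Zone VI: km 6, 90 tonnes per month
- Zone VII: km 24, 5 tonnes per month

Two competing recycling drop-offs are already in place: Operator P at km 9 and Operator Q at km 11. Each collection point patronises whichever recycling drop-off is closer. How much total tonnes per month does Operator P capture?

The indifferent point is the midpoint (9+11)/2 = 10; collection points left of it (closer to Operator P at 9) go to Operator P, those right go to Operator Q.
  Zone V at 5 (w=9) → Operator P
  Zone VI at 6 (w=90) → Operator P
  Zone I at 7 (w=40) → Operator P
  Zone III at 11 (w=5) → Operator Q
  Zone II at 20 (w=300) → Operator Q
  Zone VII at 24 (w=5) → Operator Q
  Zone IV at 28 (w=20) → Operator Q
Operator P captures 139; Operator Q captures 330.

139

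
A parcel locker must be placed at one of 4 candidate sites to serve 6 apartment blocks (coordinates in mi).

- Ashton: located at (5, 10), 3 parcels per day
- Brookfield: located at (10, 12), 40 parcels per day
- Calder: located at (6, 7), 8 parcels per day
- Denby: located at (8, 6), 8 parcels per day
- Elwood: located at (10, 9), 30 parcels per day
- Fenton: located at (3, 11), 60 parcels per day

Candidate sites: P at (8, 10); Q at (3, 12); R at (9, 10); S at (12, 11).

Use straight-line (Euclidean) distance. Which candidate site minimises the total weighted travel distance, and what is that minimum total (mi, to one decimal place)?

P, total 556.0 mi

Total weighted distance at each candidate:
  P (8, 10): total = 556.0
  Q (3, 12): total = 686.1
  R (9, 10): total = 575.8
  S (12, 11): total = 844.4
Minimum is at P with total 556.0 mi.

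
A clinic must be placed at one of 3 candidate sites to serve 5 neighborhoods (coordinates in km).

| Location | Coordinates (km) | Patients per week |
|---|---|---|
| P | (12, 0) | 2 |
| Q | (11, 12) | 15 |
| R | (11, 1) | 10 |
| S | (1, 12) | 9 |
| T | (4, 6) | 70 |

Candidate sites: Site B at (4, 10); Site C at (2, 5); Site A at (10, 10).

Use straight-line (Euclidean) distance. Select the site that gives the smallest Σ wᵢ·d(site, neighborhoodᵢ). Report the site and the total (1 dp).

Site C, total 512.0 km

Total weighted distance at each candidate:
  Site B (4, 10): total = 561.3
  Site C (2, 5): total = 512.0
  Site A (10, 10): total = 732.2
Minimum is at Site C with total 512.0 km.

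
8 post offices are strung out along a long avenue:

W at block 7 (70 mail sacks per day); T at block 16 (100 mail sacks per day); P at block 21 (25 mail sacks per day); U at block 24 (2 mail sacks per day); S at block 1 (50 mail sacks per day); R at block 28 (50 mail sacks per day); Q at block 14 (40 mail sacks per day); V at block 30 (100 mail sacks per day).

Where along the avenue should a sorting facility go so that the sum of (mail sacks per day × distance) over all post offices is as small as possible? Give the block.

x = 16

For a sum of weighted absolute distances on a line, the optimum is the weighted median (not the mean). Total weight W = 437; half-weight = 218.5.
Sort by position and accumulate weight:
  block 1 (S, w=50) → cum 50
  block 7 (W, w=70) → cum 120
  block 14 (Q, w=40) → cum 160
  block 16 (T, w=100) → cum 260  ≥ 218.5 → median here
  block 21 (P, w=25) → cum 285
  block 24 (U, w=2) → cum 287
  block 28 (R, w=50) → cum 337
  block 30 (V, w=100) → cum 437
Optimal location: block 16.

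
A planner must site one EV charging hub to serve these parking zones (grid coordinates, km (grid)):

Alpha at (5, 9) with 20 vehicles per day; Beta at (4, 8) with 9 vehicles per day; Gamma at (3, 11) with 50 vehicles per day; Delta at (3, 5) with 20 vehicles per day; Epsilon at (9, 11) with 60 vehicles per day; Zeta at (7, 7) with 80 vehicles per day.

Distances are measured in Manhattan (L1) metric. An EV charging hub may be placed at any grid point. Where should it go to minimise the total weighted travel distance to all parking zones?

Manhattan distance separates: Σwᵢ(|x−xᵢ|+|y−yᵢ|) = Σwᵢ|x−xᵢ| + Σwᵢ|y−yᵢ|, so x and y are optimised independently as 1-D weighted medians.
Total weight W = 239; half = 119.5.
x-coordinate, sorted with cumulative weight:
  x=3 (Gamma, w=50) cum 50
  x=3 (Delta, w=20) cum 70
  x=4 (Beta, w=9) cum 79
  x=5 (Alpha, w=20) cum 99
  x=7 (Zeta, w=80) cum 179  ← median
  x=9 (Epsilon, w=60) cum 239
⇒ x* = 7
y-coordinate, sorted with cumulative weight:
  y=5 (Delta, w=20) cum 20
  y=7 (Zeta, w=80) cum 100
  y=8 (Beta, w=9) cum 109
  y=9 (Alpha, w=20) cum 129  ← median
  y=11 (Gamma, w=50) cum 179
  y=11 (Epsilon, w=60) cum 239
⇒ y* = 9

(7, 9)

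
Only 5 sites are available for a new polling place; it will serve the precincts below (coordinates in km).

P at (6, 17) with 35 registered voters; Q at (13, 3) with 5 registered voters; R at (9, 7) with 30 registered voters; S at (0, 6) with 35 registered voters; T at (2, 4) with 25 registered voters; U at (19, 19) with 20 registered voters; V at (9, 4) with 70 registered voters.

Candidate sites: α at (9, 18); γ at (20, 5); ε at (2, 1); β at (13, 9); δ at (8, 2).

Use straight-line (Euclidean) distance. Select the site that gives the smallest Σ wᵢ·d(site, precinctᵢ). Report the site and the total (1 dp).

Total weighted distance at each candidate:
  α (9, 18): total = 2615.6
  γ (20, 5): total = 3222.6
  ε (2, 1): total = 2201.5
  β (13, 9): total = 1986.7
  δ (8, 2): total = 1740.8
Minimum is at δ with total 1740.8 km.

δ, total 1740.8 km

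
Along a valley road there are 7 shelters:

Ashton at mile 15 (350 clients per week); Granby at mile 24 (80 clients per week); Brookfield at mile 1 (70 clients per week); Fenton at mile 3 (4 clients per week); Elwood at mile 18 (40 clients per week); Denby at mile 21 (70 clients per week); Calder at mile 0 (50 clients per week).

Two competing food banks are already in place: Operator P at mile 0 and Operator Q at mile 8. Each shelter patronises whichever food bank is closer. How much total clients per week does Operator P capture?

The indifferent point is the midpoint (0+8)/2 = 4; shelters left of it (closer to Operator P at 0) go to Operator P, those right go to Operator Q.
  Calder at 0 (w=50) → Operator P
  Brookfield at 1 (w=70) → Operator P
  Fenton at 3 (w=4) → Operator P
  Ashton at 15 (w=350) → Operator Q
  Elwood at 18 (w=40) → Operator Q
  Denby at 21 (w=70) → Operator Q
  Granby at 24 (w=80) → Operator Q
Operator P captures 124; Operator Q captures 540.

124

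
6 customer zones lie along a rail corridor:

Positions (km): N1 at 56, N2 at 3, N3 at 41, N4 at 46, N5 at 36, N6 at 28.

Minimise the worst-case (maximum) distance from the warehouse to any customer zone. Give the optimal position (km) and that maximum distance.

The 1-center on a line is the midpoint of the two extreme points: leftmost at 3, rightmost at 56.
Optimal location = (3 + 56)/2 = 29.5; maximum distance = (56 − 3)/2 = 26.5.

location 29.5, max distance 26.5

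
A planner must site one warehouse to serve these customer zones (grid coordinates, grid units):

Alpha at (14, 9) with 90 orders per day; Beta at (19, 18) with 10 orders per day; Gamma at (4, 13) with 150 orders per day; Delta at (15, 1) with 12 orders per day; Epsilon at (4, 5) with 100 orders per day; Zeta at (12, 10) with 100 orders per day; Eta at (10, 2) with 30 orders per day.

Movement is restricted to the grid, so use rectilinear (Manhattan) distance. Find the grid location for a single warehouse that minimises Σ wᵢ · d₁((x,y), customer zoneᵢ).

(4, 10)

Manhattan distance separates: Σwᵢ(|x−xᵢ|+|y−yᵢ|) = Σwᵢ|x−xᵢ| + Σwᵢ|y−yᵢ|, so x and y are optimised independently as 1-D weighted medians.
Total weight W = 492; half = 246.
x-coordinate, sorted with cumulative weight:
  x=4 (Gamma, w=150) cum 150
  x=4 (Epsilon, w=100) cum 250  ← median
  x=10 (Eta, w=30) cum 280
  x=12 (Zeta, w=100) cum 380
  x=14 (Alpha, w=90) cum 470
  x=15 (Delta, w=12) cum 482
  x=19 (Beta, w=10) cum 492
⇒ x* = 4
y-coordinate, sorted with cumulative weight:
  y=1 (Delta, w=12) cum 12
  y=2 (Eta, w=30) cum 42
  y=5 (Epsilon, w=100) cum 142
  y=9 (Alpha, w=90) cum 232
  y=10 (Zeta, w=100) cum 332  ← median
  y=13 (Gamma, w=150) cum 482
  y=18 (Beta, w=10) cum 492
⇒ y* = 10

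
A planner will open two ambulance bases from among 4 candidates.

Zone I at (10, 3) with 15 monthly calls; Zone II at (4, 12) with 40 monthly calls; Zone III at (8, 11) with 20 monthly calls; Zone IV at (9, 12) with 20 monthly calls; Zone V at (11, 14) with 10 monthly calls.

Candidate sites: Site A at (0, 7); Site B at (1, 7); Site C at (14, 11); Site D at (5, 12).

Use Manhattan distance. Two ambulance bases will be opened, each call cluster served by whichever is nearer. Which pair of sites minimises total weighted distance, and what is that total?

{Site C, Site D}, total 440

Evaluate every pair (each demand assigned to the nearer of the two):
  {Site C, Site D}: total = 440
  {Site B, Site D}: total = 475
  {Site A, Site D}: total = 490
  {Site B, Site C}: total = 800
  {Site A, Site C}: total = 840
  {Site A, Site B}: total = 1165
Best pair: {Site C, Site D} with total 440.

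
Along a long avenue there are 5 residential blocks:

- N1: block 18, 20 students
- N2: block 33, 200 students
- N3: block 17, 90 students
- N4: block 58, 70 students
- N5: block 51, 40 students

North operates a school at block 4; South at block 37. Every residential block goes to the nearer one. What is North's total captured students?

110

The indifferent point is the midpoint (4+37)/2 = 20.5; residential blocks left of it (closer to North at 4) go to North, those right go to South.
  N3 at 17 (w=90) → North
  N1 at 18 (w=20) → North
  N2 at 33 (w=200) → South
  N5 at 51 (w=40) → South
  N4 at 58 (w=70) → South
North captures 110; South captures 310.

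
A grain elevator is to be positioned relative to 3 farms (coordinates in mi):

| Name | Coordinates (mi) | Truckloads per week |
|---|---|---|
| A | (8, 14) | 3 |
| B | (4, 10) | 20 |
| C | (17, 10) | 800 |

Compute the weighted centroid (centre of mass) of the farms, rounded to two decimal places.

(16.65, 10.01)

The minimiser of Σwᵢ‖p−pᵢ‖² is the weighted centroid p* = (Σwᵢpᵢ)/(Σwᵢ).
Σwᵢ = 823.
Σwᵢxᵢ = 3·8 + 20·4 + 800·17 = 13704.
Σwᵢyᵢ = 3·14 + 20·10 + 800·10 = 8242.
x* = 13704/823 = 16.65, y* = 8242/823 = 10.01.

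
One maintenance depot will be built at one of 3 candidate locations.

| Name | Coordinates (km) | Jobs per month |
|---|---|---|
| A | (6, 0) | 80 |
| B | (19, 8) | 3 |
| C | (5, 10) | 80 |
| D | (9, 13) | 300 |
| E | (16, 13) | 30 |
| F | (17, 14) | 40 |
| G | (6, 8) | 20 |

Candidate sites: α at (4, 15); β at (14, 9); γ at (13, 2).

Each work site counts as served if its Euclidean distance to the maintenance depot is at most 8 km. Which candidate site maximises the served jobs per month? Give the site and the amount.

Coverage radius r = 8 km; a point is covered iff (Δx)²+(Δy)² ≤ 8² = 64.
  α (4, 15): covers {C, D, G} → 400
  β (14, 9): covers {B, D, E, F} → 373
  γ (13, 2): covers {A} → 80
Maximum coverage at α: 400 jobs per month.

α, covering 400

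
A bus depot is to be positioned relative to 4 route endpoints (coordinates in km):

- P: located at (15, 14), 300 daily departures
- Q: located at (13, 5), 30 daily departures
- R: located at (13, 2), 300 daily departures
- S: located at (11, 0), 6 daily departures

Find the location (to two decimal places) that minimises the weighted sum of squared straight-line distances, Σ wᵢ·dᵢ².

(13.92, 7.78)

The minimiser of Σwᵢ‖p−pᵢ‖² is the weighted centroid p* = (Σwᵢpᵢ)/(Σwᵢ).
Σwᵢ = 636.
Σwᵢxᵢ = 300·15 + 30·13 + 300·13 + 6·11 = 8856.
Σwᵢyᵢ = 300·14 + 30·5 + 300·2 + 6·0 = 4950.
x* = 8856/636 = 13.92, y* = 4950/636 = 7.78.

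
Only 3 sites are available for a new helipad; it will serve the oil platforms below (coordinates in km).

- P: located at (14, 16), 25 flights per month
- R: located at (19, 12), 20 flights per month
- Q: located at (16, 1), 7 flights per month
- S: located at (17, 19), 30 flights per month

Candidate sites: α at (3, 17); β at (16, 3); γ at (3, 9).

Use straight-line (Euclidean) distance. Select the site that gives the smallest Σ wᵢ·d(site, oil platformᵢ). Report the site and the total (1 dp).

β, total 1013.5 km

Total weighted distance at each candidate:
  α (3, 17): total = 1180.0
  β (16, 3): total = 1013.5
  γ (3, 9): total = 1274.5
Minimum is at β with total 1013.5 km.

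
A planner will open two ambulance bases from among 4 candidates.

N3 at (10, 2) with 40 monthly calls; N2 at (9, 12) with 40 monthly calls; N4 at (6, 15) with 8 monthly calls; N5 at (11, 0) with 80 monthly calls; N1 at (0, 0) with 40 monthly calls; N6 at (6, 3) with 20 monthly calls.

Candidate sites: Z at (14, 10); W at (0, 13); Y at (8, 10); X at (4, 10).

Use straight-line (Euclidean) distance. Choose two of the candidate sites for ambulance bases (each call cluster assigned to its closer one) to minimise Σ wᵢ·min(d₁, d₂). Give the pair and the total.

Evaluate every pair (each demand assigned to the nearer of the two):
  {Y, X}: total = 1874.0
  {Z, Y}: total = 1955.4
  {W, Y}: total = 1955.4
  {Z, X}: total = 2027.9
  {Z, W}: total = 2191.6
  {W, X}: total = 2211.4
Best pair: {Y, X} with total 1874.0.

{Y, X}, total 1874.0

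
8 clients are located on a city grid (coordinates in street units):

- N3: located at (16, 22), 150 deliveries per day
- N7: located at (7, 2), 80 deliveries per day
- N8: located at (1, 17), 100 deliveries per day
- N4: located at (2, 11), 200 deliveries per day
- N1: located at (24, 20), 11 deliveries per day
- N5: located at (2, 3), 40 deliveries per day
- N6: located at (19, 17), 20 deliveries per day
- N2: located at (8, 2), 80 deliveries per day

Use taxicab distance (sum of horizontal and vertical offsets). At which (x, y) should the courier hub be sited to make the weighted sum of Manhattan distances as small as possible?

Manhattan distance separates: Σwᵢ(|x−xᵢ|+|y−yᵢ|) = Σwᵢ|x−xᵢ| + Σwᵢ|y−yᵢ|, so x and y are optimised independently as 1-D weighted medians.
Total weight W = 681; half = 340.5.
x-coordinate, sorted with cumulative weight:
  x=1 (N8, w=100) cum 100
  x=2 (N4, w=200) cum 300
  x=2 (N5, w=40) cum 340
  x=7 (N7, w=80) cum 420  ← median
  x=8 (N2, w=80) cum 500
  x=16 (N3, w=150) cum 650
  x=19 (N6, w=20) cum 670
  x=24 (N1, w=11) cum 681
⇒ x* = 7
y-coordinate, sorted with cumulative weight:
  y=2 (N7, w=80) cum 80
  y=2 (N2, w=80) cum 160
  y=3 (N5, w=40) cum 200
  y=11 (N4, w=200) cum 400  ← median
  y=17 (N8, w=100) cum 500
  y=17 (N6, w=20) cum 520
  y=20 (N1, w=11) cum 531
  y=22 (N3, w=150) cum 681
⇒ y* = 11

(7, 11)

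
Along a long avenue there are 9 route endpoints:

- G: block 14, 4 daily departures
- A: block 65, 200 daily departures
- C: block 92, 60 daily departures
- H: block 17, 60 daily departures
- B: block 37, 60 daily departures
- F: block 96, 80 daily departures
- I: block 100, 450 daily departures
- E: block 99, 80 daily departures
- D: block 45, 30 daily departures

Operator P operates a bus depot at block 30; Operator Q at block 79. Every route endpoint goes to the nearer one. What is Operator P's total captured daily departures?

The indifferent point is the midpoint (30+79)/2 = 54.5; route endpoints left of it (closer to Operator P at 30) go to Operator P, those right go to Operator Q.
  G at 14 (w=4) → Operator P
  H at 17 (w=60) → Operator P
  B at 37 (w=60) → Operator P
  D at 45 (w=30) → Operator P
  A at 65 (w=200) → Operator Q
  C at 92 (w=60) → Operator Q
  F at 96 (w=80) → Operator Q
  E at 99 (w=80) → Operator Q
  I at 100 (w=450) → Operator Q
Operator P captures 154; Operator Q captures 870.

154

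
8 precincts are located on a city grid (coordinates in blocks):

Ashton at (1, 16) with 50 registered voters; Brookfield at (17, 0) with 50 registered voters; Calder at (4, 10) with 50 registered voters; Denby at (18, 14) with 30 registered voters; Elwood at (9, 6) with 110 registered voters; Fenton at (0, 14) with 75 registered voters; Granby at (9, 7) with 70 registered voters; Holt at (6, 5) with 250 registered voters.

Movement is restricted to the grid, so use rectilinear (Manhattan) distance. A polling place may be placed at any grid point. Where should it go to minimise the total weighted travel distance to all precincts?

Manhattan distance separates: Σwᵢ(|x−xᵢ|+|y−yᵢ|) = Σwᵢ|x−xᵢ| + Σwᵢ|y−yᵢ|, so x and y are optimised independently as 1-D weighted medians.
Total weight W = 685; half = 342.5.
x-coordinate, sorted with cumulative weight:
  x=0 (Fenton, w=75) cum 75
  x=1 (Ashton, w=50) cum 125
  x=4 (Calder, w=50) cum 175
  x=6 (Holt, w=250) cum 425  ← median
  x=9 (Elwood, w=110) cum 535
  x=9 (Granby, w=70) cum 605
  x=17 (Brookfield, w=50) cum 655
  x=18 (Denby, w=30) cum 685
⇒ x* = 6
y-coordinate, sorted with cumulative weight:
  y=0 (Brookfield, w=50) cum 50
  y=5 (Holt, w=250) cum 300
  y=6 (Elwood, w=110) cum 410  ← median
  y=7 (Granby, w=70) cum 480
  y=10 (Calder, w=50) cum 530
  y=14 (Denby, w=30) cum 560
  y=14 (Fenton, w=75) cum 635
  y=16 (Ashton, w=50) cum 685
⇒ y* = 6

(6, 6)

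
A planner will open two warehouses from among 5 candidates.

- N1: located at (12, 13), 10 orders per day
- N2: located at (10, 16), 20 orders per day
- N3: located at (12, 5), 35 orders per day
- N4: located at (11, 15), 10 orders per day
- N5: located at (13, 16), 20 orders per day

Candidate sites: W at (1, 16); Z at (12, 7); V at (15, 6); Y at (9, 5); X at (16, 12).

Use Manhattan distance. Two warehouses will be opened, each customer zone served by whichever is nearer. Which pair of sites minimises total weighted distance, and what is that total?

{Z, X}, total 540

Evaluate every pair (each demand assigned to the nearer of the two):
  {Z, X}: total = 540
  {Y, X}: total = 575
  {W, Z}: total = 600
  {V, X}: total = 610
  {Z, V}: total = 640
  {Z, Y}: total = 640
  {W, Y}: total = 745
  {W, V}: total = 770
  {V, Y}: total = 805
  {W, X}: total = 835
Best pair: {Z, X} with total 540.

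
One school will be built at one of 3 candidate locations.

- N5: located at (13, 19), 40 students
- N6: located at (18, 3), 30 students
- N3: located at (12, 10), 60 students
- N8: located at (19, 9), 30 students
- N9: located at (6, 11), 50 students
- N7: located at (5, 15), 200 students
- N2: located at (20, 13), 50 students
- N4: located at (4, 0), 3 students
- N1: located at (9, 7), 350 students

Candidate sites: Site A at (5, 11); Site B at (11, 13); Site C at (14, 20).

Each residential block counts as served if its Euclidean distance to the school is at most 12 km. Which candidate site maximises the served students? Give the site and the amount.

Coverage radius r = 12 km; a point is covered iff (Δx)²+(Δy)² ≤ 12² = 144.
  Site A (5, 11): covers {N5, N3, N9, N7, N4, N1} → 703
  Site B (11, 13): covers {N5, N3, N8, N9, N7, N2, N1} → 780
  Site C (14, 20): covers {N5, N3, N7, N2} → 350
Maximum coverage at Site B: 780 students.

Site B, covering 780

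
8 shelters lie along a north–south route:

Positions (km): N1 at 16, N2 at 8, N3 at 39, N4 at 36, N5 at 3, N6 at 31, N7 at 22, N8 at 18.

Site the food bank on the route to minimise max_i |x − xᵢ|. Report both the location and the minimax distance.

location 21, max distance 18

The 1-center on a line is the midpoint of the two extreme points: leftmost at 3, rightmost at 39.
Optimal location = (3 + 39)/2 = 21; maximum distance = (39 − 3)/2 = 18.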